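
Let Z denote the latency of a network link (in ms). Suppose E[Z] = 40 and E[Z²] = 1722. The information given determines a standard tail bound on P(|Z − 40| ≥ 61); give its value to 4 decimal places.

0.0328

The first two moments determine the variance, so Chebyshev's inequality is the sharpest standard bound available.
Var(Z) = E[Z²] − (E[Z])² = 1722 − 1600 = 122.
Chebyshev's inequality: P(|Z − μ| ≥ t) ≤ Var(Z)/t² = 122/3721 = 0.0328.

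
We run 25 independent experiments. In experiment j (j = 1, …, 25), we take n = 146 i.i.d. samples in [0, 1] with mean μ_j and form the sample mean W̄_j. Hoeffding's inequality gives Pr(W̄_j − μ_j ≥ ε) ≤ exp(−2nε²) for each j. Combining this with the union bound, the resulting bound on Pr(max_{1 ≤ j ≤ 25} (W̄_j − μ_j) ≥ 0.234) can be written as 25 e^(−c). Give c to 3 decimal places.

Union bound over the 25 events: Pr(max_{1 ≤ j ≤ 25} (W̄_j − μ_j) ≥ 0.234) ≤ 25·exp(−2nε²) = 25 exp(−2·146·0.234²).
So c = 2·146·0.234² = 15.9888.

15.989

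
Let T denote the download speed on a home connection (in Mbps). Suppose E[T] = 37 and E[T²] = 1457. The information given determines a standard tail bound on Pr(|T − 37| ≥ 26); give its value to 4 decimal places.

0.1302

The first two moments determine the variance, so Chebyshev's inequality is the sharpest standard bound available.
Var(T) = E[T²] − (E[T])² = 1457 − 1369 = 88.
Chebyshev's inequality: Pr(|T − μ| ≥ t) ≤ Var(T)/t² = 88/676 = 0.1302.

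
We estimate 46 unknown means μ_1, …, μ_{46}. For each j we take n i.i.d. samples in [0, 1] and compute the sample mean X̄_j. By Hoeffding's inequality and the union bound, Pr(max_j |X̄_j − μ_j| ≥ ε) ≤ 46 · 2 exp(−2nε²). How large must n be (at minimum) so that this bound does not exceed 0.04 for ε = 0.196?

101

Need 2·46·exp(−2nε²) ≤ 0.04, i.e. exp(−2nε²) ≤ 0.04/92.
So 2nε² ≥ ln(92/0.04) = 7.740664.
Hence n ≥ 7.740664/(2·0.196²) = 100.748.
The smallest integer n is 101.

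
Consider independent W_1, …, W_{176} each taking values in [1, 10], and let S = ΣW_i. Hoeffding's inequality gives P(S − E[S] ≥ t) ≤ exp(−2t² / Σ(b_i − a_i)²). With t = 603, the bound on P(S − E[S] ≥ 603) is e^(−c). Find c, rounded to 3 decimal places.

Σ(b_i − a_i)² = 176·(9)² = 14256.
c = 2t²/14256 = 2·603²/14256 = 51.0114.

51.011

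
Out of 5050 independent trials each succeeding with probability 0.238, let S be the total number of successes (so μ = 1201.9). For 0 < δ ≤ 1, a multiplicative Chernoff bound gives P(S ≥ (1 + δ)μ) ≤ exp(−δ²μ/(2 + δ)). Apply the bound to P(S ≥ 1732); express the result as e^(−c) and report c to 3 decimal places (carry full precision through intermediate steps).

95.779

Write 1732 = (1 + δ)μ, so δ = 1732/1201.9 − 1 = 0.4410517…
Then the exponent is δ²μ/(2 + δ) = (1732 − μ)² / (μ·(2 + δ)) = 95.779001.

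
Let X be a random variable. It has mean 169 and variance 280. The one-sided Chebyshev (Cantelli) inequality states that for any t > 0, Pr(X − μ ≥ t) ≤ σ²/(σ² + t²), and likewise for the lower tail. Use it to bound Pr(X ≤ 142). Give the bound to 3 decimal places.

0.278

Here σ² = 280 and t = 27, so σ² + t² = 1009.
Cantelli's bound: 280/1009 = 0.2775.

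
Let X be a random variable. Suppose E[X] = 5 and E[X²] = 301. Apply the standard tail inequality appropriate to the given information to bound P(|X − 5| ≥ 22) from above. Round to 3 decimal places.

0.570

The first two moments determine the variance, so Chebyshev's inequality is the sharpest standard bound available.
Var(X) = E[X²] − (E[X])² = 301 − 25 = 276.
Chebyshev's inequality: P(|X − μ| ≥ t) ≤ Var(X)/t² = 276/484 = 0.5702.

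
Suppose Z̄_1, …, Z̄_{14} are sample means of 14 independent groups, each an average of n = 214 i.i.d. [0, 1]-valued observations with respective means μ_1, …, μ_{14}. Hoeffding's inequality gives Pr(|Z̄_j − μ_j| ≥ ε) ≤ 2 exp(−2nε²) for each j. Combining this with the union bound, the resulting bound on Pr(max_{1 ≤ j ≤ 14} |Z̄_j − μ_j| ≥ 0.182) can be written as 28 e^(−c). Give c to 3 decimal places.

Union bound over the 14 events: Pr(max_{1 ≤ j ≤ 14} |Z̄_j − μ_j| ≥ 0.182) ≤ 14·2·exp(−2nε²) = 28 exp(−2·214·0.182²).
So c = 2·214·0.182² = 14.1771.

14.177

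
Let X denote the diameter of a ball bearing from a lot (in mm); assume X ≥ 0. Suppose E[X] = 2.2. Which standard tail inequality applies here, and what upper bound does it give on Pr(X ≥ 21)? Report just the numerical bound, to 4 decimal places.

0.1048

Only the mean of a non-negative variable is known, so Markov's inequality is the applicable tail bound.
Markov's inequality: for a non-negative random variable, Pr(X ≥ a) ≤ E[X]/a.
Here E[X] = 2.2 and a = 21, so the bound is 2.2/21 = 0.1048.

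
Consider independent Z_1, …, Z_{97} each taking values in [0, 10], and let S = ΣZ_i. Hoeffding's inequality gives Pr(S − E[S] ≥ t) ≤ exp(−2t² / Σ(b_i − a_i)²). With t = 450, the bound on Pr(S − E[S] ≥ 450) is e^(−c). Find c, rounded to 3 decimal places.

Σ(b_i − a_i)² = 97·(10)² = 9700.
c = 2t²/9700 = 2·450²/9700 = 41.7526.

41.753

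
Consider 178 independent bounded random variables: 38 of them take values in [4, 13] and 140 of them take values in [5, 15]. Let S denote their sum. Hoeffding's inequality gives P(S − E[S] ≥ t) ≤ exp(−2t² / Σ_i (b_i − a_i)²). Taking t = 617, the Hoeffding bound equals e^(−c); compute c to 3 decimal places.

44.582

Σ(b_i − a_i)² = 38·9² + 140·10² = 17078.
c = 2t² / 17078 = 2·617² / 17078 = 44.5824.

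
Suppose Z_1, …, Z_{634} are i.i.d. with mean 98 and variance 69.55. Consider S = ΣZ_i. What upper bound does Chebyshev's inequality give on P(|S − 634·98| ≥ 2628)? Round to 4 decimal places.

0.0064

Var(S) = n·Var(Z_i) = 634·69.55 = 44094.7.
Chebyshev: P(|S − 634·98| ≥ 2628) ≤ Var(S)/2628² = 44094.7/6906384 = 0.0064.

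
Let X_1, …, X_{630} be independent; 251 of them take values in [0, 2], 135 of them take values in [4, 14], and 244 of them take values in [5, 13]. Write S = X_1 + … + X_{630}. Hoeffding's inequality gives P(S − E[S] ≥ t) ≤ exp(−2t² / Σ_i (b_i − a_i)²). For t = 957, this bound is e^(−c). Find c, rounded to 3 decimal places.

Σ(b_i − a_i)² = 251·2² + 135·10² + 244·8² = 30120.
c = 2t² / 30120 = 2·957² / 30120 = 60.8133.

60.813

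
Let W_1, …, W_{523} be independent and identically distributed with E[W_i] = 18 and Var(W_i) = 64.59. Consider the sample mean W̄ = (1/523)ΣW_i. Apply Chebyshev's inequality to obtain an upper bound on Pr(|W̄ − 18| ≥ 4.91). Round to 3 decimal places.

0.005

Var(W̄) = Var(W_i)/n = 64.59/523 = 0.1235.
Chebyshev: Pr(|W̄ − 18| ≥ 4.91) ≤ Var(W̄)/(4.91)² = 64.59/(523·4.91²) = 0.0051.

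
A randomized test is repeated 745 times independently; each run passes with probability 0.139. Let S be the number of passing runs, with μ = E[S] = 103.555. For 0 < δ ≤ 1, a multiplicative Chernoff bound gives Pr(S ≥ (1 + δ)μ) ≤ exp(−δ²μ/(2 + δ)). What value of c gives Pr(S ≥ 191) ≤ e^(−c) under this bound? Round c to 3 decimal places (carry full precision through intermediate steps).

25.960

Write 191 = (1 + δ)μ, so δ = 191/103.555 − 1 = 0.8444305…
Then the exponent is δ²μ/(2 + δ) = (191 − μ)² / (μ·(2 + δ)) = 25.959933.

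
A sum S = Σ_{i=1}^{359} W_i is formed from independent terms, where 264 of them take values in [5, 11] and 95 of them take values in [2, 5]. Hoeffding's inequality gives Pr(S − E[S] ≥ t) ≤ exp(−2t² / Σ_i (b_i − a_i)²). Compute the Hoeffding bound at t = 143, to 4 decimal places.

0.0193

Σ(b_i − a_i)² = 264·6² + 95·3² = 10359.
Exponent = 2·143² / 10359 = 3.94806.
Bound = exp(−3.94806) = 0.01929.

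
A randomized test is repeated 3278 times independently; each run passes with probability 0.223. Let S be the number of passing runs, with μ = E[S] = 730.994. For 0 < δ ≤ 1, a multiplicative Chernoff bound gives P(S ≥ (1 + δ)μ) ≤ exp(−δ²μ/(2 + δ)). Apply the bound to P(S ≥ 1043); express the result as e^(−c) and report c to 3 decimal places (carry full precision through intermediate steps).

54.875

Write 1043 = (1 + δ)μ, so δ = 1043/730.994 − 1 = 0.4268243…
Then the exponent is δ²μ/(2 + δ) = (1043 − μ)² / (μ·(2 + δ)) = 54.874900.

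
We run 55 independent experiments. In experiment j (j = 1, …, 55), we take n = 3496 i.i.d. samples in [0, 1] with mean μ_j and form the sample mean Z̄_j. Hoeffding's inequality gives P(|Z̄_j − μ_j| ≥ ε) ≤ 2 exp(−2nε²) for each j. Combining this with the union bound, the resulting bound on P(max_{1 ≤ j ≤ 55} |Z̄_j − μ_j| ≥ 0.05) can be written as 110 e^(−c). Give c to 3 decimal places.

17.480

Union bound over the 55 events: P(max_{1 ≤ j ≤ 55} |Z̄_j − μ_j| ≥ 0.05) ≤ 55·2·exp(−2nε²) = 110 exp(−2·3496·0.05²).
So c = 2·3496·0.05² = 17.4800.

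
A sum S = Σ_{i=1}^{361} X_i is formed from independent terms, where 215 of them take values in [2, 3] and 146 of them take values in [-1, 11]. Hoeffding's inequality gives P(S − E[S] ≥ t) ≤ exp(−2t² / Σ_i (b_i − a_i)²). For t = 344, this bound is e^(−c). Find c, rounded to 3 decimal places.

Σ(b_i − a_i)² = 215·1² + 146·12² = 21239.
c = 2t² / 21239 = 2·344² / 21239 = 11.1433.

11.143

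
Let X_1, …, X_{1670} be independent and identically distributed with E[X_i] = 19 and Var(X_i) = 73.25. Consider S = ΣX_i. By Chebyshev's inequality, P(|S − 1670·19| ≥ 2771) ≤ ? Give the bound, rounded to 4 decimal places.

Var(S) = n·Var(X_i) = 1670·73.25 = 122327.5.
Chebyshev: P(|S − 1670·19| ≥ 2771) ≤ Var(S)/2771² = 122327.5/7678441 = 0.0159.

0.0159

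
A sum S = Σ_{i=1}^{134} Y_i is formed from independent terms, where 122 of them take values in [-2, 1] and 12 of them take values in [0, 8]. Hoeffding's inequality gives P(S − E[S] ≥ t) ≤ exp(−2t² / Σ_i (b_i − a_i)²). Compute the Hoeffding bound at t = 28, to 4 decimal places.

0.4316

Σ(b_i − a_i)² = 122·3² + 12·8² = 1866.
Exponent = 2·28² / 1866 = 0.84030.
Bound = exp(−0.84030) = 0.43158.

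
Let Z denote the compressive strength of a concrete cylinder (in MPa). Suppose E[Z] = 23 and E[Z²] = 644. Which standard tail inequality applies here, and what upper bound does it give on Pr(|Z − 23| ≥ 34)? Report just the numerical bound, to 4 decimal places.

0.0995

The first two moments determine the variance, so Chebyshev's inequality is the sharpest standard bound available.
Var(Z) = E[Z²] − (E[Z])² = 644 − 529 = 115.
Chebyshev's inequality: Pr(|Z − μ| ≥ t) ≤ Var(Z)/t² = 115/1156 = 0.0995.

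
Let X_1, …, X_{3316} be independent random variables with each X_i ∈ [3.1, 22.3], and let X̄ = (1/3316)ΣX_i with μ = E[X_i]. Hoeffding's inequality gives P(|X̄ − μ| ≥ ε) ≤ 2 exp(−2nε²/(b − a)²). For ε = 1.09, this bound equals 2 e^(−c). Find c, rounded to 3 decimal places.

c = 2nε²/(b − a)² = 2·3316·1.09² / 19.2² = 21.3745.

21.374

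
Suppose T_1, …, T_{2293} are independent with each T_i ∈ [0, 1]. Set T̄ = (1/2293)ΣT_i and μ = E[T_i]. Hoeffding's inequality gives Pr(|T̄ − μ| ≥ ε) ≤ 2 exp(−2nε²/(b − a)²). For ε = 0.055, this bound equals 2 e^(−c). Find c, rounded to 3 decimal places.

13.873

c = 2nε²/(b − a)² = 2·2293·0.055² / 1² = 13.8727.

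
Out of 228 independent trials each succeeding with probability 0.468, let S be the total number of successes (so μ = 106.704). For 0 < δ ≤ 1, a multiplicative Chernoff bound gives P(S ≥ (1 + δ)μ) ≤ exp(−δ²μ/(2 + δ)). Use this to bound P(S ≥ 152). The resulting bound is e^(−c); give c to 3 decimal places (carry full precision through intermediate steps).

7.931

Write 152 = (1 + δ)μ, so δ = 152/106.704 − 1 = 0.4245014…
Then the exponent is δ²μ/(2 + δ) = (152 − μ)² / (μ·(2 + δ)) = 7.930792.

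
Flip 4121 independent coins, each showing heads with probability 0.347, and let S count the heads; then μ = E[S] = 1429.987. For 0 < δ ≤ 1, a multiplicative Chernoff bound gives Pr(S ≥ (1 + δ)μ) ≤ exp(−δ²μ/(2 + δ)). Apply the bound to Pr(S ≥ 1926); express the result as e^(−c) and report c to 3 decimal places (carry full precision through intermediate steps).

Write 1926 = (1 + δ)μ, so δ = 1926/1429.987 − 1 = 0.3468654…
Then the exponent is δ²μ/(2 + δ) = (1926 − μ)² / (μ·(2 + δ)) = 73.310444.

73.310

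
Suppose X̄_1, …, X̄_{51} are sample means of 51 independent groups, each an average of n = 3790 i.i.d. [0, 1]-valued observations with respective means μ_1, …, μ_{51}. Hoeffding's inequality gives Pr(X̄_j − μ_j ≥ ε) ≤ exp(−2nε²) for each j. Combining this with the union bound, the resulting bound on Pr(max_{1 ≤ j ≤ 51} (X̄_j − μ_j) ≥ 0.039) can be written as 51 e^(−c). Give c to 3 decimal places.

11.529

Union bound over the 51 events: Pr(max_{1 ≤ j ≤ 51} (X̄_j − μ_j) ≥ 0.039) ≤ 51·exp(−2nε²) = 51 exp(−2·3790·0.039²).
So c = 2·3790·0.039² = 11.5292.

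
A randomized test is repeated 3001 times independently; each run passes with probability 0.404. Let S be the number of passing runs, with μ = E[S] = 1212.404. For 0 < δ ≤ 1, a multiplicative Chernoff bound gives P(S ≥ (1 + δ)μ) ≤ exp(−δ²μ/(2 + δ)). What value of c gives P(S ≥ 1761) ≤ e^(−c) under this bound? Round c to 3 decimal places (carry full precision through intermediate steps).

Write 1761 = (1 + δ)μ, so δ = 1761/1212.404 − 1 = 0.4524861…
Then the exponent is δ²μ/(2 + δ) = (1761 − μ)² / (μ·(2 + δ)) = 101.216508.

101.217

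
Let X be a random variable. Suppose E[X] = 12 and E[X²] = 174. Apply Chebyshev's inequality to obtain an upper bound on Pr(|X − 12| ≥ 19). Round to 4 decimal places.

0.0831

Var(X) = E[X²] − (E[X])² = 174 − 144 = 30.
Chebyshev's inequality: Pr(|X − μ| ≥ t) ≤ Var(X)/t² = 30/361 = 0.0831.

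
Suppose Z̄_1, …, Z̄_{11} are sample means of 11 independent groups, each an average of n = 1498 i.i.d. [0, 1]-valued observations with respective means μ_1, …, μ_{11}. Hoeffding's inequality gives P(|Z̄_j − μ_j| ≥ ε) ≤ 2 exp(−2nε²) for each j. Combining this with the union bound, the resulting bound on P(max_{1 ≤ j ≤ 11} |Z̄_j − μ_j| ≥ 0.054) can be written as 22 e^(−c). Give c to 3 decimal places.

Union bound over the 11 events: P(max_{1 ≤ j ≤ 11} |Z̄_j − μ_j| ≥ 0.054) ≤ 11·2·exp(−2nε²) = 22 exp(−2·1498·0.054²).
So c = 2·1498·0.054² = 8.7363.

8.736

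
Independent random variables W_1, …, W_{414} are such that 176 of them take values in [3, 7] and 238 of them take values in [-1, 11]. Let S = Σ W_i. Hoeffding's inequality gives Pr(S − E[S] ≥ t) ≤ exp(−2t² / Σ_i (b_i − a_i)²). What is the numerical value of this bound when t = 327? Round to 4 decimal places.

0.0031

Σ(b_i − a_i)² = 176·4² + 238·12² = 37088.
Exponent = 2·327² / 37088 = 5.76623.
Bound = exp(−5.76623) = 0.00313.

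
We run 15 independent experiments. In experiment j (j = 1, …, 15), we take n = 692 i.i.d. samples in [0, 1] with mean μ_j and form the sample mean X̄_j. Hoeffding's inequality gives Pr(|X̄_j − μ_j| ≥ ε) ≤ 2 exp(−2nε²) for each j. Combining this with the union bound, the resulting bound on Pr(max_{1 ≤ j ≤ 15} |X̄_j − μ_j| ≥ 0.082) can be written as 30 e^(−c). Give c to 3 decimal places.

Union bound over the 15 events: Pr(max_{1 ≤ j ≤ 15} |X̄_j − μ_j| ≥ 0.082) ≤ 15·2·exp(−2nε²) = 30 exp(−2·692·0.082²).
So c = 2·692·0.082² = 9.3060.

9.306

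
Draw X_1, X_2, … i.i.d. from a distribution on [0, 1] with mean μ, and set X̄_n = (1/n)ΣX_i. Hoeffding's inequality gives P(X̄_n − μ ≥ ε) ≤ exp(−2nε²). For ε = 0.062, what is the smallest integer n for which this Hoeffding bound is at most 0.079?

Require exp(−2nε²) ≤ 0.079, i.e. 2nε² ≥ ln(1/0.079) = 2.538307.
So n ≥ 2.538307 / (2·0.062²) = 330.165.
The smallest integer n is 331.

331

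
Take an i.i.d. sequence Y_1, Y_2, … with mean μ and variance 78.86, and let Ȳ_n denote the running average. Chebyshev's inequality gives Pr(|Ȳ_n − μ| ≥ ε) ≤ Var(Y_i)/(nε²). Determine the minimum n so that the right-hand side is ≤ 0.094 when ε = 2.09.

193

Require 78.86/(n·2.09²) ≤ 0.094, i.e. n ≥ 78.86/(0.094·2.09²) = 192.060.
The smallest integer n is 193.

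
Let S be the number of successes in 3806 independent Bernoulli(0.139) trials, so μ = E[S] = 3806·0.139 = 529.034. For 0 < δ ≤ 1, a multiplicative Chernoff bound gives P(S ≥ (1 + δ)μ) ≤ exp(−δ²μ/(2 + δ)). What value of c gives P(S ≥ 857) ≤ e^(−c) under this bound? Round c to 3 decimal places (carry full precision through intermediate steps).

Write 857 = (1 + δ)μ, so δ = 857/529.034 − 1 = 0.6199337…
Then the exponent is δ²μ/(2 + δ) = (857 − μ)² / (μ·(2 + δ)) = 77.603938.

77.604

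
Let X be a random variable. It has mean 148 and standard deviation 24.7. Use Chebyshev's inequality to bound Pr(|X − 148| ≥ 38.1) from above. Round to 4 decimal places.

0.4203

Chebyshev: Pr(|X − μ| ≥ t) ≤ Var(X)/t².
Var(X) = σ² = 24.7² = 610.09.
Bound = 610.09 / 1451.61 = 0.4203.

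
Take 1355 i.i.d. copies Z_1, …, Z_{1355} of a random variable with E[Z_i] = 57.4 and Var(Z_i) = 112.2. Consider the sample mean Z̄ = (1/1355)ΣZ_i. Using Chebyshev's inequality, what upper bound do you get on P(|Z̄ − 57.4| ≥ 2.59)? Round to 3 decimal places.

0.012

Var(Z̄) = Var(Z_i)/n = 112.2/1355 = 0.082804.
Chebyshev: P(|Z̄ − 57.4| ≥ 2.59) ≤ Var(Z̄)/(2.59)² = 112.2/(1355·2.59²) = 0.0123.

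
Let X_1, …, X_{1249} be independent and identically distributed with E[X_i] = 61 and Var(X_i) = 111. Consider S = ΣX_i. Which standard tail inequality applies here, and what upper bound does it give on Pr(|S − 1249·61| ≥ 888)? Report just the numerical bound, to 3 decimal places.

0.176

With mean and variance of each term known, Chebyshev's inequality bounds the deviation of the sum (or sample mean).
Var(S) = n·Var(X_i) = 1249·111 = 138639.
Chebyshev: Pr(|S − 1249·61| ≥ 888) ≤ Var(S)/888² = 138639/788544 = 0.1758.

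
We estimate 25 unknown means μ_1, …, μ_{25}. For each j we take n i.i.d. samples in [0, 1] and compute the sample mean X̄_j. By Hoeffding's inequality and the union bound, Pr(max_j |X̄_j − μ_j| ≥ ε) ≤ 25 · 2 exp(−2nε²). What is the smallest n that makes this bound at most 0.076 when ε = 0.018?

10014

Need 2·25·exp(−2nε²) ≤ 0.076, i.e. exp(−2nε²) ≤ 0.076/50.
So 2nε² ≥ ln(50/0.076) = 6.489045.
Hence n ≥ 6.489045/(2·0.018²) = 10013.958.
The smallest integer n is 10014.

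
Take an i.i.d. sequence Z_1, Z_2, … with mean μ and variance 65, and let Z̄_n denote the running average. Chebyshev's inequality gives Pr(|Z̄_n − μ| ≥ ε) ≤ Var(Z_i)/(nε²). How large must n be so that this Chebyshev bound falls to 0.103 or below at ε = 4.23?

Require 65/(n·4.23²) ≤ 0.103, i.e. n ≥ 65/(0.103·4.23²) = 35.269.
The smallest integer n is 36.

36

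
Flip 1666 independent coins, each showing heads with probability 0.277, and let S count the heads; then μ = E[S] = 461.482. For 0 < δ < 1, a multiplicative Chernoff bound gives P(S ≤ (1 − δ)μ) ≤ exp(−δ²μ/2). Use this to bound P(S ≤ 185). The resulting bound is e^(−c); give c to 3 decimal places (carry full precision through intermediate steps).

82.823

Write 185 = (1 − δ)μ, so δ = 1 − 185/461.482 = 0.5991176…
Then the exponent is δ²μ/2 = (μ − 185)²/(2μ) = 82.822620.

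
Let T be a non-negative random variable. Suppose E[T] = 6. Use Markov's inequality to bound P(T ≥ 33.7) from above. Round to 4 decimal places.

0.1780

Markov's inequality: for a non-negative random variable, P(T ≥ a) ≤ E[T]/a.
Here E[T] = 6 and a = 33.7, so the bound is 6/33.7 = 0.1780.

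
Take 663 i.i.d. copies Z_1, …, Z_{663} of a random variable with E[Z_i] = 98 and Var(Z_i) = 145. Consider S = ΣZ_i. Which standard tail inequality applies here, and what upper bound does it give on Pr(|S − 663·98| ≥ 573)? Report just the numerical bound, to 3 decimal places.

With mean and variance of each term known, Chebyshev's inequality bounds the deviation of the sum (or sample mean).
Var(S) = n·Var(Z_i) = 663·145 = 96135.
Chebyshev: Pr(|S − 663·98| ≥ 573) ≤ Var(S)/573² = 96135/328329 = 0.2928.

0.293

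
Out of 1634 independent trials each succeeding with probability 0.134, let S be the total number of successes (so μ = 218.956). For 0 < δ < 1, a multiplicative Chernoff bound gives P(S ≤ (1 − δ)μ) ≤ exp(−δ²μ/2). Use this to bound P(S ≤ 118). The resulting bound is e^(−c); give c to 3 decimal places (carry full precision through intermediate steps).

Write 118 = (1 − δ)μ, so δ = 1 − 118/218.956 = 0.4610789…
Then the exponent is δ²μ/2 = (μ − 118)²/(2μ) = 23.274343.

23.274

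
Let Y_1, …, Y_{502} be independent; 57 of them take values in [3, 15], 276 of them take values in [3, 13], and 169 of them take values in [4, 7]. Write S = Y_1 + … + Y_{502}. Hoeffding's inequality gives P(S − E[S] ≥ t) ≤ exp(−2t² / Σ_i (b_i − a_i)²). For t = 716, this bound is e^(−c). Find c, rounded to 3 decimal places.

Σ(b_i − a_i)² = 57·12² + 276·10² + 169·3² = 37329.
c = 2t² / 37329 = 2·716² / 37329 = 27.4669.

27.467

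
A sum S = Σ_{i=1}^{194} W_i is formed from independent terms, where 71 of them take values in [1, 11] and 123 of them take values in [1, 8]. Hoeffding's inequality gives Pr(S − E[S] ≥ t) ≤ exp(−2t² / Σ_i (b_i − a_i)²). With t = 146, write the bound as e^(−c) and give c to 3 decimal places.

Σ(b_i − a_i)² = 71·10² + 123·7² = 13127.
c = 2t² / 13127 = 2·146² / 13127 = 3.2477.

3.248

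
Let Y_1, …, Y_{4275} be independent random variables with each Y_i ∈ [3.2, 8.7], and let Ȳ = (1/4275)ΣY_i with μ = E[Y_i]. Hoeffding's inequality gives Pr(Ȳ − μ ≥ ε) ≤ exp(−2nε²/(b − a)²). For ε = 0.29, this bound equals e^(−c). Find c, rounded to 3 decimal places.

23.770

c = 2nε²/(b − a)² = 2·4275·0.29² / 5.5² = 23.7704.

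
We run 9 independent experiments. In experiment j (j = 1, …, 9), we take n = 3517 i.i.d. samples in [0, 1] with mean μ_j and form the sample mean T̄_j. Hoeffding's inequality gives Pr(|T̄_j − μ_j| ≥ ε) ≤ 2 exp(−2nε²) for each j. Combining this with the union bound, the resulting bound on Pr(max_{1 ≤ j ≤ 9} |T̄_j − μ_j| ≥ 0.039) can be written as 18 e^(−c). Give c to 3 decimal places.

10.699

Union bound over the 9 events: Pr(max_{1 ≤ j ≤ 9} |T̄_j − μ_j| ≥ 0.039) ≤ 9·2·exp(−2nε²) = 18 exp(−2·3517·0.039²).
So c = 2·3517·0.039² = 10.6987.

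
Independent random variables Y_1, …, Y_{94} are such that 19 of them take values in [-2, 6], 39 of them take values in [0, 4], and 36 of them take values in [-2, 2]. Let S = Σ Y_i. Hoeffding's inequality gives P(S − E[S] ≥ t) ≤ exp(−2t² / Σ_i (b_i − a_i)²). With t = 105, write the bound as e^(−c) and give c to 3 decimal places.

Σ(b_i − a_i)² = 19·8² + 39·4² + 36·4² = 2416.
c = 2t² / 2416 = 2·105² / 2416 = 9.1267.

9.127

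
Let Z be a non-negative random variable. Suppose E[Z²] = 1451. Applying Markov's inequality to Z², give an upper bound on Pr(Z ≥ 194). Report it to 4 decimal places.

0.0386

Since Z ≥ 0, the event {Z ≥ 194} is the same as {Z² ≥ 37636}.
Markov's inequality applied to Z² gives Pr(Z² ≥ 37636) ≤ E[Z²]/37636 = 1451/37636 = 0.0386.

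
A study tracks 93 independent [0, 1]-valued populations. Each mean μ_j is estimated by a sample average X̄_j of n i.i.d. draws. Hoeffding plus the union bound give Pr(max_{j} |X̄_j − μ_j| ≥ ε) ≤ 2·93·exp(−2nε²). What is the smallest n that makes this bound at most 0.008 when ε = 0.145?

240

Need 2·93·exp(−2nε²) ≤ 0.008, i.e. exp(−2nε²) ≤ 0.008/186.
So 2nε² ≥ ln(186/0.008) = 10.054060.
Hence n ≥ 10.054060/(2·0.145²) = 239.098.
The smallest integer n is 240.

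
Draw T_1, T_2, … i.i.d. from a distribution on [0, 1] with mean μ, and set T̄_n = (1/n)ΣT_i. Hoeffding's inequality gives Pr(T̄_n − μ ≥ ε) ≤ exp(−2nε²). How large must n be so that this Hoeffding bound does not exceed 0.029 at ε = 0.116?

Require exp(−2nε²) ≤ 0.029, i.e. 2nε² ≥ ln(1/0.029) = 3.540459.
So n ≥ 3.540459 / (2·0.116²) = 131.557.
The smallest integer n is 132.

132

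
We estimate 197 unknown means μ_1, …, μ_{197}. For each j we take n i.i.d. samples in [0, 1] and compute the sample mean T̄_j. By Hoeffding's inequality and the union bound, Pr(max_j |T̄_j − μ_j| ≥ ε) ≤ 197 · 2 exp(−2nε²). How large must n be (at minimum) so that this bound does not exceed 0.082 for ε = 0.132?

Need 2·197·exp(−2nε²) ≤ 0.082, i.e. exp(−2nε²) ≤ 0.082/394.
So 2nε² ≥ ln(394/0.082) = 8.477387.
Hence n ≥ 8.477387/(2·0.132²) = 243.268.
The smallest integer n is 244.

244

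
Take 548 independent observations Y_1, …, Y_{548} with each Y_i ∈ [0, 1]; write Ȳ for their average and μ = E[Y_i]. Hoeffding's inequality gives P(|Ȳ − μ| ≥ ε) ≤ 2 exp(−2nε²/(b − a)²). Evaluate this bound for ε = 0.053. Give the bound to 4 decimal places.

Exponent: 2nε²/(b − a)² = 2·548·0.053² / 1² = 3.07866.
Bound = 2·exp(−3.07866) = 0.09204.

0.0920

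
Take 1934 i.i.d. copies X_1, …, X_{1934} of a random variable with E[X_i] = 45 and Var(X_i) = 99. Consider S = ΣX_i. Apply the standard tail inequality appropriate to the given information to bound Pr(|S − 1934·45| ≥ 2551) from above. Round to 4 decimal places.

0.0294

With mean and variance of each term known, Chebyshev's inequality bounds the deviation of the sum (or sample mean).
Var(S) = n·Var(X_i) = 1934·99 = 191466.
Chebyshev: Pr(|S − 1934·45| ≥ 2551) ≤ Var(S)/2551² = 191466/6507601 = 0.0294.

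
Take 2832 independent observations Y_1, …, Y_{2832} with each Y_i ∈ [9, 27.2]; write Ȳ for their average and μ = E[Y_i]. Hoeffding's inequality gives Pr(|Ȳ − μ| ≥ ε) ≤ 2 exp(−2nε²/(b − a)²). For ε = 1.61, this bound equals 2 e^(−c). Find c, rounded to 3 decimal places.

44.323

c = 2nε²/(b − a)² = 2·2832·1.61² / 18.2² = 44.3233.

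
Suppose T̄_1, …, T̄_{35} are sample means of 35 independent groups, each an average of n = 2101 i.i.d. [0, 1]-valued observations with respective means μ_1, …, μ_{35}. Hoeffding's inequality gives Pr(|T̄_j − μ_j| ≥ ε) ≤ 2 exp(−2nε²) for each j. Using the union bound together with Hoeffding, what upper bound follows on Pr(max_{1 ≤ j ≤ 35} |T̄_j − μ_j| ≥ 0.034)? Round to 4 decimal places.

0.5439

Per-experiment Hoeffding bound: 2·exp(−2·2101·0.034²) = 2·exp(−4.85751) = 0.01554.
Union bound over 35 events: 35·0.01554 = 0.54389.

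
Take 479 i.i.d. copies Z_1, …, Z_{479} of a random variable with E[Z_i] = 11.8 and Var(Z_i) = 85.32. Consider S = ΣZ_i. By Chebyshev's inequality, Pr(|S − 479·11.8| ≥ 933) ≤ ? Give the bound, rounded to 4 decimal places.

0.0469

Var(S) = n·Var(Z_i) = 479·85.32 = 40868.28.
Chebyshev: Pr(|S − 479·11.8| ≥ 933) ≤ Var(S)/933² = 40868.28/870489 = 0.0469.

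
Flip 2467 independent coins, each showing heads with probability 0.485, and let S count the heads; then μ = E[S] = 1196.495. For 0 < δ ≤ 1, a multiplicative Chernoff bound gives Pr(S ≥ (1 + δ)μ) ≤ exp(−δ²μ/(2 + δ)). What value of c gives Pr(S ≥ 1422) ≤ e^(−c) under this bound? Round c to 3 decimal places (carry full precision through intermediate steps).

19.421

Write 1422 = (1 + δ)μ, so δ = 1422/1196.495 − 1 = 0.1884713…
Then the exponent is δ²μ/(2 + δ) = (1422 − μ)² / (μ·(2 + δ)) = 19.420509.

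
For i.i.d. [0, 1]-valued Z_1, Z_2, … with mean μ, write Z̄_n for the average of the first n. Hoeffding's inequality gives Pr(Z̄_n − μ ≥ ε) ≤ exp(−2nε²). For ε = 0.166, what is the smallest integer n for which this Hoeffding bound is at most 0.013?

79

Require exp(−2nε²) ≤ 0.013, i.e. 2nε² ≥ ln(1/0.013) = 4.342806.
So n ≥ 4.342806 / (2·0.166²) = 78.800.
The smallest integer n is 79.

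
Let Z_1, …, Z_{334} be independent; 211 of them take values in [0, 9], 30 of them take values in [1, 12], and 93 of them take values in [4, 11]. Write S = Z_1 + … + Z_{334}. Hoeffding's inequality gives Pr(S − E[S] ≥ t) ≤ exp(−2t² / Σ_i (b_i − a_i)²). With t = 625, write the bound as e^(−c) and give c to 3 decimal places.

Σ(b_i − a_i)² = 211·9² + 30·11² + 93·7² = 25278.
c = 2t² / 25278 = 2·625² / 25278 = 30.9063.

30.906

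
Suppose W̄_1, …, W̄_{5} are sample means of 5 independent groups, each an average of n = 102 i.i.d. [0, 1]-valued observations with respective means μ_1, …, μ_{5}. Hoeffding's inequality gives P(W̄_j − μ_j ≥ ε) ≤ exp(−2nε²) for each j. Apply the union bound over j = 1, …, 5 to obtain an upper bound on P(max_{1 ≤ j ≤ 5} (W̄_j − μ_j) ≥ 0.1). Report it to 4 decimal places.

Per-experiment Hoeffding bound: exp(−2·102·0.1²) = exp(−2.04000) = 0.13003.
Union bound over 5 events: 5·0.13003 = 0.65014.

0.6501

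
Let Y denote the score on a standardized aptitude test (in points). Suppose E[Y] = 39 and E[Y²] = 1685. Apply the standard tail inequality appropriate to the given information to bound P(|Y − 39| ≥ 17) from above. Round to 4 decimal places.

0.5675

The first two moments determine the variance, so Chebyshev's inequality is the sharpest standard bound available.
Var(Y) = E[Y²] − (E[Y])² = 1685 − 1521 = 164.
Chebyshev's inequality: P(|Y − μ| ≥ t) ≤ Var(Y)/t² = 164/289 = 0.5675.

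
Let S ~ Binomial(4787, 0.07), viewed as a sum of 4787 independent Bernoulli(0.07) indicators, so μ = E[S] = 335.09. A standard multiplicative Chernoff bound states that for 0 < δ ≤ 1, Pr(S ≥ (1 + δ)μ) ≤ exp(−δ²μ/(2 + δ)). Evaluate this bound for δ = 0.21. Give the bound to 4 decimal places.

0.0012

Exponent = δ²μ/(2 + δ) = 0.21²·335.09/2.21 = 6.6866.
Bound = exp(−6.6866) = 0.00125.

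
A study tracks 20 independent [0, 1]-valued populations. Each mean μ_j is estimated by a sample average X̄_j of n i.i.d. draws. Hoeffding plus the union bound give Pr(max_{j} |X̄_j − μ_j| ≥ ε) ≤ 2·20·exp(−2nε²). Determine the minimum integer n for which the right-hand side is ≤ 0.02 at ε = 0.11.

Need 2·20·exp(−2nε²) ≤ 0.02, i.e. exp(−2nε²) ≤ 0.02/40.
So 2nε² ≥ ln(40/0.02) = 7.600902.
Hence n ≥ 7.600902/(2·0.11²) = 314.087.
The smallest integer n is 315.

315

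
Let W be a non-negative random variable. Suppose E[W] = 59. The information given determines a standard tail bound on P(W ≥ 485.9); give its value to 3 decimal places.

Only the mean of a non-negative variable is known, so Markov's inequality is the applicable tail bound.
Markov's inequality: for a non-negative random variable, P(W ≥ a) ≤ E[W]/a.
Here E[W] = 59 and a = 485.9, so the bound is 59/485.9 = 0.1214.

0.121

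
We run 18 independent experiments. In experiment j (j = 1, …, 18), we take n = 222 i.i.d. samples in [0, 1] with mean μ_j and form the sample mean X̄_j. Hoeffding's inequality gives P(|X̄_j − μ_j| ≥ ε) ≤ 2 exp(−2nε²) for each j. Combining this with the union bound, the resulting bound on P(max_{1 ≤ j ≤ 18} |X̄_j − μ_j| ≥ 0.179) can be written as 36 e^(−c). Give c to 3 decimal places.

14.226

Union bound over the 18 events: P(max_{1 ≤ j ≤ 18} |X̄_j − μ_j| ≥ 0.179) ≤ 18·2·exp(−2nε²) = 36 exp(−2·222·0.179²).
So c = 2·222·0.179² = 14.2262.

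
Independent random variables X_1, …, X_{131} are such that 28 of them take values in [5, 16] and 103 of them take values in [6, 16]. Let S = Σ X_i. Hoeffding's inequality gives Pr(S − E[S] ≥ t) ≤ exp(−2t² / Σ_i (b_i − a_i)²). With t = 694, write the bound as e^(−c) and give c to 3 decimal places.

Σ(b_i − a_i)² = 28·11² + 103·10² = 13688.
c = 2t² / 13688 = 2·694² / 13688 = 70.3735.

70.373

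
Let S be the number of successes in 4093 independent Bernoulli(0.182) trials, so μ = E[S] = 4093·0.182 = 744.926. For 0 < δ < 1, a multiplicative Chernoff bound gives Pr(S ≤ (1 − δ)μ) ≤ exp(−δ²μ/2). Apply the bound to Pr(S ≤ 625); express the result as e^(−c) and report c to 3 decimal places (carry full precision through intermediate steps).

9.653

Write 625 = (1 − δ)μ, so δ = 1 − 625/744.926 = 0.1609905…
Then the exponent is δ²μ/2 = (μ − 625)²/(2μ) = 9.653473.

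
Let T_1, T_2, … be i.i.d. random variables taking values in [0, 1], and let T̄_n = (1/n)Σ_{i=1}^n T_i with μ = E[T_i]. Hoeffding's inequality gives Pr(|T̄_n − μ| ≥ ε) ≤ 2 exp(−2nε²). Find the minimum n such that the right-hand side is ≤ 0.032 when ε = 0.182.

Require 2·exp(−2nε²) ≤ 0.032, i.e. 2nε² ≥ ln(2/0.032) = 4.135167.
So n ≥ 4.135167 / (2·0.182²) = 62.419.
The smallest integer n is 63.

63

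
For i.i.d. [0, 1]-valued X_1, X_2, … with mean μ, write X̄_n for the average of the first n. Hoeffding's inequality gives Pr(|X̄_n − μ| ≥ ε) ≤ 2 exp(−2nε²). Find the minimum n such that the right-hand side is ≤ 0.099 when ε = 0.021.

Require 2·exp(−2nε²) ≤ 0.099, i.e. 2nε² ≥ ln(2/0.099) = 3.005783.
So n ≥ 3.005783 / (2·0.021²) = 3407.917.
The smallest integer n is 3408.

3408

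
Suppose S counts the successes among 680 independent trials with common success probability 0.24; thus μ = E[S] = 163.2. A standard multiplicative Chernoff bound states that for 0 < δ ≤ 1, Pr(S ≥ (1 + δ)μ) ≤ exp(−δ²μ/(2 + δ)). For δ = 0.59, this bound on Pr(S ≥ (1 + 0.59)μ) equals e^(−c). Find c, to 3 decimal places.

21.934

c = δ²μ/(2 + δ) = 0.59²·163.2/(2 + 0.59) = 21.9343.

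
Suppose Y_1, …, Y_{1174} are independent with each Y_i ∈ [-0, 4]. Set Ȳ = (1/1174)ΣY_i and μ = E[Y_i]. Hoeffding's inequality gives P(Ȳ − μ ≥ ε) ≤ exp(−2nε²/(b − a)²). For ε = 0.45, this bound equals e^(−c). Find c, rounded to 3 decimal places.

29.717

c = 2nε²/(b − a)² = 2·1174·0.45² / 4² = 29.7169.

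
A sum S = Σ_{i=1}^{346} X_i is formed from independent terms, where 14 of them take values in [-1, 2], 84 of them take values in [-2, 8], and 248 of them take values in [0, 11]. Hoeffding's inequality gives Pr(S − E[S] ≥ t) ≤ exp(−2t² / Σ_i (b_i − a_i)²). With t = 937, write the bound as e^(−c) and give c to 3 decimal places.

Σ(b_i − a_i)² = 14·3² + 84·10² + 248·11² = 38534.
c = 2t² / 38534 = 2·937² / 38534 = 45.5685.

45.569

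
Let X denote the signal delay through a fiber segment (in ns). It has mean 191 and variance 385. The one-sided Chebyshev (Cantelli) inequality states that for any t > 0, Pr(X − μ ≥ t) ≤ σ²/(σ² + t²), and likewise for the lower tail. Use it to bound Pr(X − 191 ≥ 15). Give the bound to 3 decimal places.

Here σ² = 385 and t = 15, so σ² + t² = 610.
Cantelli's bound: 385/610 = 0.6311.

0.631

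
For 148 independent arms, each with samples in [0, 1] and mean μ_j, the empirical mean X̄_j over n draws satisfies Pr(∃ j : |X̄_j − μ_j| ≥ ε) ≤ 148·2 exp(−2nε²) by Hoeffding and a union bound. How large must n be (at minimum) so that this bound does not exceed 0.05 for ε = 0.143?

Need 2·148·exp(−2nε²) ≤ 0.05, i.e. exp(−2nε²) ≤ 0.05/296.
So 2nε² ≥ ln(296/0.05) = 8.686092.
Hence n ≥ 8.686092/(2·0.143²) = 212.384.
The smallest integer n is 213.

213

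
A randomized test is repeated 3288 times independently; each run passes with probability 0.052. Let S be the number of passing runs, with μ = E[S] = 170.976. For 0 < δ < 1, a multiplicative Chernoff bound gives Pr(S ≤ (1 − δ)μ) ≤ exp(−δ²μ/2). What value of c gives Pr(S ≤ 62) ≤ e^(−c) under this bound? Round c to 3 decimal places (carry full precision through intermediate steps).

Write 62 = (1 − δ)μ, so δ = 1 − 62/170.976 = 0.637376…
Then the exponent is δ²μ/2 = (μ − 62)²/(2μ) = 34.729344.

34.729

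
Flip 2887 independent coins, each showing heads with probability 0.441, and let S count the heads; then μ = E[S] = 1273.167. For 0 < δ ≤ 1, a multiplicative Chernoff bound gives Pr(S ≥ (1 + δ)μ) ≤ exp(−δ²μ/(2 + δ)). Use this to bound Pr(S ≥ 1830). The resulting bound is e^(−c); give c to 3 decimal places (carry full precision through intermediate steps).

99.918

Write 1830 = (1 + δ)μ, so δ = 1830/1273.167 − 1 = 0.4373605…
Then the exponent is δ²μ/(2 + δ) = (1830 − μ)² / (μ·(2 + δ)) = 99.918242.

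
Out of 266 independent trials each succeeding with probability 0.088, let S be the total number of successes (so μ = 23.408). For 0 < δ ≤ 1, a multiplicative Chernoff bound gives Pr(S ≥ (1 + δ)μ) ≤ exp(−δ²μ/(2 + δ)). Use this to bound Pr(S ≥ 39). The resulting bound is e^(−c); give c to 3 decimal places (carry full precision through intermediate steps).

Write 39 = (1 + δ)μ, so δ = 39/23.408 − 1 = 0.6660971…
Then the exponent is δ²μ/(2 + δ) = (39 − μ)² / (μ·(2 + δ)) = 3.895502.

3.896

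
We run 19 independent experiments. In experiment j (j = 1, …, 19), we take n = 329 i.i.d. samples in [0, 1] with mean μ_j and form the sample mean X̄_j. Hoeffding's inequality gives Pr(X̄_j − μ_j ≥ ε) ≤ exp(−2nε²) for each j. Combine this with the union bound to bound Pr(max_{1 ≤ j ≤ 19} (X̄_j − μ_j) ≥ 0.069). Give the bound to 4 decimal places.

Per-experiment Hoeffding bound: exp(−2·329·0.069²) = exp(−3.13274) = 0.043598.
Union bound over 19 events: 19·0.043598 = 0.82837.

0.8284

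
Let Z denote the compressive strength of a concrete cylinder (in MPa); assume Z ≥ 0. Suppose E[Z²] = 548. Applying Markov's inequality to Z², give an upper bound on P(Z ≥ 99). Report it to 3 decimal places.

0.056

Since Z ≥ 0, the event {Z ≥ 99} is the same as {Z² ≥ 9801}.
Markov's inequality applied to Z² gives P(Z² ≥ 9801) ≤ E[Z²]/9801 = 548/9801 = 0.0559.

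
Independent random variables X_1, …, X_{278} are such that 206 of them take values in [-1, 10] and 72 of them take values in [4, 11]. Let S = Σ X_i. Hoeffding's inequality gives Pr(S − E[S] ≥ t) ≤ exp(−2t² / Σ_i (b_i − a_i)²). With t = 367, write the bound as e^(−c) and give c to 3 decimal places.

Σ(b_i − a_i)² = 206·11² + 72·7² = 28454.
c = 2t² / 28454 = 2·367² / 28454 = 9.4671.

9.467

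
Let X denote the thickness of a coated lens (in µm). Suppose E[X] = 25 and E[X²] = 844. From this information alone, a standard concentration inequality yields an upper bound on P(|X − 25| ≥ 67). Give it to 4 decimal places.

The first two moments determine the variance, so Chebyshev's inequality is the sharpest standard bound available.
Var(X) = E[X²] − (E[X])² = 844 − 625 = 219.
Chebyshev's inequality: P(|X − μ| ≥ t) ≤ Var(X)/t² = 219/4489 = 0.0488.

0.0488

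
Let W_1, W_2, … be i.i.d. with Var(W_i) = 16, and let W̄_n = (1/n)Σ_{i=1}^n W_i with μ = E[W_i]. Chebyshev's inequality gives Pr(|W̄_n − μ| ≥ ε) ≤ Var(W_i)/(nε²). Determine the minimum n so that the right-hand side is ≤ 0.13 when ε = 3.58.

Require 16/(n·3.58²) ≤ 0.13, i.e. n ≥ 16/(0.13·3.58²) = 9.603.
The smallest integer n is 10.

10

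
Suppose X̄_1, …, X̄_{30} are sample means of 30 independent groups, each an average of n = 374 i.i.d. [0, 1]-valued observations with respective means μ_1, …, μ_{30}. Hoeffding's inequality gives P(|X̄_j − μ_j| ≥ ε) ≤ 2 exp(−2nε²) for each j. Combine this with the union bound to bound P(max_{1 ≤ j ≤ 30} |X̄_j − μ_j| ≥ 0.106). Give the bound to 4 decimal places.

0.0134

Per-experiment Hoeffding bound: 2·exp(−2·374·0.106²) = 2·exp(−8.40453) = 0.0004477.
Union bound over 30 events: 30·0.0004477 = 0.01343.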